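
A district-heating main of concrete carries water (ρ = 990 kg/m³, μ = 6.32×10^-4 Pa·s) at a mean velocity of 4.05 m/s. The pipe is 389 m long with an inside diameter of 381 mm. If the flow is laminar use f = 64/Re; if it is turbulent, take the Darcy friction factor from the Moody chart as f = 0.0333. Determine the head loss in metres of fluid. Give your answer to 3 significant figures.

Reynolds number Re = ρVD/μ = 990 · 4.05 · 0.381 / 0.000632 = 2.417e+06.
Re > 4000 → turbulent; use the Moody-chart value f = 0.0333.
Darcy-Weisbach: ΔP = f(L/D)(ρV²/2) = 0.0333·(389/0.381)·(990·4.05²/2) = 0.0333·1021·8119 = 2.76e+05 Pa.
Head loss h_f = ΔP/(ρg) = 2.76e+05/(990·9.81) = 28.4 m.

h_f ≈ 28.4 m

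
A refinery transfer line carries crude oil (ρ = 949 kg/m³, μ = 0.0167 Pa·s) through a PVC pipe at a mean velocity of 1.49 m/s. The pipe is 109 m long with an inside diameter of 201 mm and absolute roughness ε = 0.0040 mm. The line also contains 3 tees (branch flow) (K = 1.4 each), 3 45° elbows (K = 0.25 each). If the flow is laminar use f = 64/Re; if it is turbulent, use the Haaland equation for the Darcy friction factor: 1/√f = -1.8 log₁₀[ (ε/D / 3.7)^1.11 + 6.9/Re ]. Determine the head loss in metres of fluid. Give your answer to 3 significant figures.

h_f ≈ 2.21 m

Reynolds number Re = ρVD/μ = 949 · 1.49 · 0.201 / 0.0167 = 1.702e+04.
Re > 4000 → turbulent. Relative roughness ε/D = 4e-06/0.201 = 1.99e-05. Haaland: 1/√f = -1.8 log₁₀[(1.99e-05/3.7)^1.11 + 6.9/1.702e+04] = -1.8 log₁₀[1.42e-06 + 0.000405] = 6.103, so f = 0.02685.
Total minor-loss coefficient ΣK = 3·1.4 + 3·0.25 = 4.95.
ΔP = [f·L/D + ΣK]·(ρV²/2) = [0.02685·109/0.201 + 4.95]·(949·1.49²/2) = [14.56 + 4.95]·1053 = 2.055e+04 Pa.
Head loss h_f = ΔP/(ρg) = 2.055e+04/(949·9.81) = 2.21 m.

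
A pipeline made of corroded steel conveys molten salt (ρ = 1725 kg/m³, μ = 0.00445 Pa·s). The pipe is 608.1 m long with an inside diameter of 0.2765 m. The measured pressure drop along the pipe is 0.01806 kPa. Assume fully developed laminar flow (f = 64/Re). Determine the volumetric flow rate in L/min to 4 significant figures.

Q ≈ 57.45 L/min

For laminar flow, f = 64/Re with Re = ρVD/μ, so Darcy-Weisbach reduces to ΔP = 32μLV/D². Solving for V: V = ΔP·D²/(32μL) = 18.06·(0.2765)²/(32·0.00445·608.1) = 0.01594 m/s.
Check: Re = ρVD/μ = 1725·0.01594·0.2765/0.00445 = 1709 < 2300, so the laminar assumption holds.
Q = V·A = 0.01594·(π/4·0.2765²) = 0.0009574 m³/s = 57.45 L/min.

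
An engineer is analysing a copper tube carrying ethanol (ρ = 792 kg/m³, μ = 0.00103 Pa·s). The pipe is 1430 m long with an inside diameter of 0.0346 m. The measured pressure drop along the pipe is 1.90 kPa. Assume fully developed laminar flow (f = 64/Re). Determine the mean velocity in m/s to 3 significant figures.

For laminar flow, f = 64/Re with Re = ρVD/μ, so Darcy-Weisbach reduces to ΔP = 32μLV/D². Solving for V: V = ΔP·D²/(32μL) = 1900·(0.0346)²/(32·0.00103·1430) = 0.04826 m/s.
Check: Re = ρVD/μ = 792·0.04826·0.0346/0.00103 = 1284 < 2300, so the laminar assumption holds.

V ≈ 0.0483 m/s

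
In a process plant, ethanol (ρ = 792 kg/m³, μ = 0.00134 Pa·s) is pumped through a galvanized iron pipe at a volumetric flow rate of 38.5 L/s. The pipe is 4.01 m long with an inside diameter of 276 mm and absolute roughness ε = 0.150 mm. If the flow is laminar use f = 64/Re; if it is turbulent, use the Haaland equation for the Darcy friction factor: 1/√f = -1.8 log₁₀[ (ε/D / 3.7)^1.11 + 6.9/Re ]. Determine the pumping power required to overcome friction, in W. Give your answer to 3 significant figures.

Q = 38.5 L/s = 38.5/1000 = 0.0385 m³/s.
Cross-sectional area A = πD²/4 = π(0.276)²/4 = 0.05983 m²; mean velocity V = Q/A = 0.0385/0.05983 = 0.6435 m/s.
Reynolds number Re = ρVD/μ = 792 · 0.6435 · 0.276 / 0.00134 = 1.05e+05.
Re > 4000 → turbulent. Relative roughness ε/D = 0.00015/0.276 = 0.000543. Haaland: 1/√f = -1.8 log₁₀[(0.000543/3.7)^1.11 + 6.9/1.05e+05] = -1.8 log₁₀[5.56e-05 + 6.57e-05] = 7.049, so f = 0.02013.
Darcy-Weisbach: ΔP = f(L/D)(ρV²/2) = 0.02013·(4.01/0.276)·(792·0.6435²/2) = 0.02013·14.53·164 = 47.95 Pa.
Pumping power P = QΔP = 0.0385·47.95 = 1.846 W = 1.85 W.

P ≈ 1.85 W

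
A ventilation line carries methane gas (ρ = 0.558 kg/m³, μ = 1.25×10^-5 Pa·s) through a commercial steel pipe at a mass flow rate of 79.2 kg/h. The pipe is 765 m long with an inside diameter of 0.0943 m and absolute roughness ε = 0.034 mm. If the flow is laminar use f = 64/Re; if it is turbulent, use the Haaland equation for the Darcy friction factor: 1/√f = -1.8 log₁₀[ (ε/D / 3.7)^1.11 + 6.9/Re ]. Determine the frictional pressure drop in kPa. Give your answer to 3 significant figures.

ΔP ≈ 1.83 kPa

ṁ = 79.2 kg/h = 79.2/3600 = 0.022 kg/s.
A = πD²/4 = π(0.0943)²/4 = 0.006984 m²; mean velocity V = ṁ/(ρA) = 0.022/(0.558 · 0.006984) = 5.645 m/s.
Reynolds number Re = ρVD/μ = 0.558 · 5.645 · 0.0943 / 1.25e-05 = 2.376e+04.
Re > 4000 → turbulent. Relative roughness ε/D = 3.4e-05/0.0943 = 0.000361. Haaland: 1/√f = -1.8 log₁₀[(0.000361/3.7)^1.11 + 6.9/2.376e+04] = -1.8 log₁₀[3.53e-05 + 0.00029] = 6.277, so f = 0.02538.
Darcy-Weisbach: ΔP = f(L/D)(ρV²/2) = 0.02538·(765/0.0943)·(0.558·5.645²/2) = 0.02538·8112·8.891 = 1831 Pa.
ΔP = 1831 Pa = 1.83 kPa.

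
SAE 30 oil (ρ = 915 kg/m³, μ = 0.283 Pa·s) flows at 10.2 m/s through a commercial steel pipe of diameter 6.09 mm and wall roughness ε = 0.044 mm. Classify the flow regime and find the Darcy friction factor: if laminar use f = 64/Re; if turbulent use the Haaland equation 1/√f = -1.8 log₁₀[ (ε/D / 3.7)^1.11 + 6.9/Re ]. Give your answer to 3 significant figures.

Re = ρVD/μ = 915·10.2·0.00609/0.283 = 200.8.
Re < 2300 → laminar, so f = 64/Re = 0.3187 (roughness is irrelevant in laminar flow).

f ≈ 0.319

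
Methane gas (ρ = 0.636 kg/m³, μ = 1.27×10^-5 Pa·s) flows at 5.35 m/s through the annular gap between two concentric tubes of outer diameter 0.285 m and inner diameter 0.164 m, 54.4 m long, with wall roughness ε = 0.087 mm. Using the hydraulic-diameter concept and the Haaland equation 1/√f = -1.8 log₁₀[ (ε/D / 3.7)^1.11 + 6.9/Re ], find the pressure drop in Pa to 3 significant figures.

ΔP ≈ 101 Pa

Hydraulic diameter D_h = 4A/P = D_o - D_i = 0.285 - 0.164 = 0.121 m.
Re = ρVD_h/μ = 0.636·5.35·0.121/1.27e-05 = 3.242e+04.
ε/D_h = 8.7e-05/0.121 = 0.000719; Haaland gives 1/√f = -1.8 log₁₀[7.59e-05+0.000213] = 6.371, so f = 0.02464.
ΔP = f(L/D_h)(ρV²/2) = 0.02464·54.4/0.121·9.102 = 100.8 Pa.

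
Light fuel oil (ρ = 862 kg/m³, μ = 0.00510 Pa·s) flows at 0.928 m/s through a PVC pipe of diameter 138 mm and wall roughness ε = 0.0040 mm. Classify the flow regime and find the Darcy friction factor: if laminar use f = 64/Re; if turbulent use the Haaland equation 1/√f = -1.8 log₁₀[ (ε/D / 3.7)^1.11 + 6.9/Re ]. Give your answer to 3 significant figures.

f ≈ 0.0253

Re = ρVD/μ = 862·0.928·0.138/0.0051 = 2.165e+04.
Re > 4000 → turbulent. ε/D = 4e-06/0.138 = 2.9e-05; Haaland: 1/√f = -1.8 log₁₀[2.15e-06 + 0.000319] = 6.288, so f = 0.02529.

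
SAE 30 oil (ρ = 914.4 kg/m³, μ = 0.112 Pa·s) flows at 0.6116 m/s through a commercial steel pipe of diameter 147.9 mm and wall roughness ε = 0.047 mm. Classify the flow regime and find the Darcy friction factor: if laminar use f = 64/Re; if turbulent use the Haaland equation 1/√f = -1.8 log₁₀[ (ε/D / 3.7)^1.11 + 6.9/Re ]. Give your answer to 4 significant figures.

Re = ρVD/μ = 914.4·0.6116·0.1479/0.112 = 738.5.
Re < 2300 → laminar, so f = 64/Re = 0.08666 (roughness is irrelevant in laminar flow).

f ≈ 0.08666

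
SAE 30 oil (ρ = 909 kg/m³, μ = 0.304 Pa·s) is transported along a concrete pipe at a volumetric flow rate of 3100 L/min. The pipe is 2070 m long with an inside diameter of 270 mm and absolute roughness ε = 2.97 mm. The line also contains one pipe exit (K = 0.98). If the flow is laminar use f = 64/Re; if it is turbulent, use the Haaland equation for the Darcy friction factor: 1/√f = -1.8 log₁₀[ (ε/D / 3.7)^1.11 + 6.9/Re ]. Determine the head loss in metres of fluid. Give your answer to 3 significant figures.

h_f ≈ 28.0 m

Q = 3100 L/min = 3100/60000 = 0.05167 m³/s.
Cross-sectional area A = πD²/4 = π(0.27)²/4 = 0.05726 m²; mean velocity V = Q/A = 0.05167/0.05726 = 0.9024 m/s.
Reynolds number Re = ρVD/μ = 909 · 0.9024 · 0.27 / 0.304 = 728.5.
Re < 2300 → laminar flow, so f = 64/Re = 64/728.5 = 0.08785 (the turbulent correlation is not needed).
Total minor-loss coefficient ΣK = 1·0.98 = 0.98.
ΔP = [f·L/D + ΣK]·(ρV²/2) = [0.08785·2070/0.27 + 0.98]·(909·0.9024²/2) = [673.5 + 0.98]·370.1 = 2.496e+05 Pa.
Head loss h_f = ΔP/(ρg) = 2.496e+05/(909·9.81) = 28.0 m.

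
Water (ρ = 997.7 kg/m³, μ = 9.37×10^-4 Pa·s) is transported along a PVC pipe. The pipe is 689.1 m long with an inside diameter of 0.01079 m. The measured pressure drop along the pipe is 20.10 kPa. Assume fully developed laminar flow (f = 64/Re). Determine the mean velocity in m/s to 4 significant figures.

V ≈ 0.1133 m/s

For laminar flow, f = 64/Re with Re = ρVD/μ, so Darcy-Weisbach reduces to ΔP = 32μLV/D². Solving for V: V = ΔP·D²/(32μL) = 2.01e+04·(0.01079)²/(32·0.000937·689.1) = 0.1133 m/s.
Check: Re = ρVD/μ = 997.7·0.1133·0.01079/0.000937 = 1301 < 2300, so the laminar assumption holds.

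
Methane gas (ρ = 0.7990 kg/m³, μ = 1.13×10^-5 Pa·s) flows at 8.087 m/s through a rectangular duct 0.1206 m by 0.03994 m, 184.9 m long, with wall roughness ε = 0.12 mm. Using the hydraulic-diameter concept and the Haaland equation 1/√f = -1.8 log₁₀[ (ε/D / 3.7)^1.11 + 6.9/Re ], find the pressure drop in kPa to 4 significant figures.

Hydraulic diameter D_h = 4A/P = 4·(0.1206·0.03994)/(2·(0.1206+0.03994)) = 0.01927/0.3211 = 0.06001 m.
Re = ρVD_h/μ = 0.799·8.087·0.06001/1.13e-05 = 3.431e+04.
ε/D_h = 0.00012/0.06001 = 0.002; Haaland gives 1/√f = -1.8 log₁₀[0.000236+0.000201] = 6.047, so f = 0.02735.
ΔP = f(L/D_h)(ρV²/2) = 0.02735·184.9/0.06001·26.13 = 2202 Pa.
ΔP = 2.202 kPa.

ΔP ≈ 2.202 kPa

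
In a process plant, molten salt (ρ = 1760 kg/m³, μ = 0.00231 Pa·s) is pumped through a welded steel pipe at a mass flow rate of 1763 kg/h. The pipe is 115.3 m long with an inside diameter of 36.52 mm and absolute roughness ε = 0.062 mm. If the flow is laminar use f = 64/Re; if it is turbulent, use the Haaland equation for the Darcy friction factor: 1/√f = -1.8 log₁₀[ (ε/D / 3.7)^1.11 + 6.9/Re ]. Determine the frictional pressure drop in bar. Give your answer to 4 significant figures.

ΔP ≈ 0.06968 bar

ṁ = 1763 kg/h = 1763/3600 = 0.4897 kg/s.
A = πD²/4 = π(0.03652)²/4 = 0.001047 m²; mean velocity V = ṁ/(ρA) = 0.4897/(1760 · 0.001047) = 0.2656 m/s.
Reynolds number Re = ρVD/μ = 1760 · 0.2656 · 0.03652 / 0.00231 = 7391.
Re > 4000 → turbulent. Relative roughness ε/D = 6.2e-05/0.03652 = 0.0017. Haaland: 1/√f = -1.8 log₁₀[(0.0017/3.7)^1.11 + 6.9/7391] = -1.8 log₁₀[0.000197 + 0.000934] = 5.304, so f = 0.03554.
Darcy-Weisbach: ΔP = f(L/D)(ρV²/2) = 0.03554·(115.3/0.03652)·(1760·0.2656²/2) = 0.03554·3157·62.09 = 6968 Pa.
ΔP = 6968 Pa = 0.06968 bar.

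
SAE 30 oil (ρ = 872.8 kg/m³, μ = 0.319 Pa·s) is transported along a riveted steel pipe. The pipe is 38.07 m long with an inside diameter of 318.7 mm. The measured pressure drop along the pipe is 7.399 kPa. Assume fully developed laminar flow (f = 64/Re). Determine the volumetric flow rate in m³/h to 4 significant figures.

For laminar flow, f = 64/Re with Re = ρVD/μ, so Darcy-Weisbach reduces to ΔP = 32μLV/D². Solving for V: V = ΔP·D²/(32μL) = 7399·(0.3187)²/(32·0.319·38.07) = 1.934 m/s.
Check: Re = ρVD/μ = 872.8·1.934·0.3187/0.319 = 1686 < 2300, so the laminar assumption holds.
Q = V·A = 1.934·(π/4·0.3187²) = 0.1543 m³/s = 555.4 m³/h.

Q ≈ 555.4 m³/h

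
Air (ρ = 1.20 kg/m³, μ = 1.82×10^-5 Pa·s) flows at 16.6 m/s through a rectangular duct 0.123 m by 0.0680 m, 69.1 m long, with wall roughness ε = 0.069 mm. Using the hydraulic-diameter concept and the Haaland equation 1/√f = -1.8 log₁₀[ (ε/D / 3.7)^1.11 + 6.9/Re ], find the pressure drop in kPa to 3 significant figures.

ΔP ≈ 2.78 kPa

Hydraulic diameter D_h = 4A/P = 4·(0.123·0.068)/(2·(0.123+0.068)) = 0.03346/0.382 = 0.08758 m.
Re = ρVD_h/μ = 1.2·16.6·0.08758/1.82e-05 = 9.586e+04.
ε/D_h = 6.9e-05/0.08758 = 0.000788; Haaland gives 1/√f = -1.8 log₁₀[8.4e-05+7.2e-05] = 6.852, so f = 0.0213.
ΔP = f(L/D_h)(ρV²/2) = 0.0213·69.1/0.08758·165.3 = 2778 Pa.
ΔP = 2.78 kPa.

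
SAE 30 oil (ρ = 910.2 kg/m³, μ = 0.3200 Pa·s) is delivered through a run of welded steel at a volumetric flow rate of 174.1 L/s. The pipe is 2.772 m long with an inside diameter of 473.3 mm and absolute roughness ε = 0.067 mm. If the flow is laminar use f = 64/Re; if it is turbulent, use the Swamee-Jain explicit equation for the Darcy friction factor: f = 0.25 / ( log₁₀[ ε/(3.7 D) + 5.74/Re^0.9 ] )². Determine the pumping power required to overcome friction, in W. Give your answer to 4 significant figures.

Q = 174.1 L/s = 174.1/1000 = 0.1741 m³/s.
Cross-sectional area A = πD²/4 = π(0.4733)²/4 = 0.1759 m²; mean velocity V = Q/A = 0.1741/0.1759 = 0.9895 m/s.
Reynolds number Re = ρVD/μ = 910.2 · 0.9895 · 0.4733 / 0.32 = 1332.
Re < 2300 → laminar flow, so f = 64/Re = 64/1332 = 0.04804 (the turbulent correlation is not needed).
Darcy-Weisbach: ΔP = f(L/D)(ρV²/2) = 0.04804·(2.772/0.4733)·(910.2·0.9895²/2) = 0.04804·5.857·445.6 = 125.4 Pa.
Pumping power P = QΔP = 0.1741·125.4 = 21.830 W = 21.83 W.

P ≈ 21.83 W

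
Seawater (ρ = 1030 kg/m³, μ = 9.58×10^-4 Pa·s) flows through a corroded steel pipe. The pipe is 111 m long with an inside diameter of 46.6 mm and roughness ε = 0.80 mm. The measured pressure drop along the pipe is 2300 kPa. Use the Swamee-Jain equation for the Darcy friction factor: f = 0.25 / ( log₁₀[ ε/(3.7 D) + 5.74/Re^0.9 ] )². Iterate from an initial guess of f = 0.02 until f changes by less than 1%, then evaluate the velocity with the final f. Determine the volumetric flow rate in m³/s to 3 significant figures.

Rearranging Darcy-Weisbach: V = √(2·ΔP·D/(f·L·ρ)). With ε/D = 0.0008/0.0466 = 0.0172, iterate starting from f = 0.02:
  f = 0.02 → V = √(2·2.3e+06·0.0466/(0.02·111·1030)) = 9.682 m/s; Re = ρVD/μ = 4.851e+05; f → 0.04607
  f = 0.04607 → V = 6.379 m/s; Re = 3.196e+05; f → 0.04615
Converged (Δf/f < 1%). With the final f = 0.04615: V = √(2·2.3e+06·0.0466/(0.04615·111·1030)) = 6.374 m/s.
Q = V·A = 6.374·(π/4·0.0466²) = 0.01087 m³/s = 0.0109 m³/s.

Q ≈ 0.0109 m³/s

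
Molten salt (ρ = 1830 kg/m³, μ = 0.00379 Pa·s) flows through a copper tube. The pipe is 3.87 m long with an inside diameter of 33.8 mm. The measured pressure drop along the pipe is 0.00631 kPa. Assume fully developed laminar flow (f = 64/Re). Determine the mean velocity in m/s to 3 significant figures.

For laminar flow, f = 64/Re with Re = ρVD/μ, so Darcy-Weisbach reduces to ΔP = 32μLV/D². Solving for V: V = ΔP·D²/(32μL) = 6.31·(0.0338)²/(32·0.00379·3.87) = 0.01536 m/s.
Check: Re = ρVD/μ = 1830·0.01536·0.0338/0.00379 = 250.7 < 2300, so the laminar assumption holds.

V ≈ 0.0154 m/s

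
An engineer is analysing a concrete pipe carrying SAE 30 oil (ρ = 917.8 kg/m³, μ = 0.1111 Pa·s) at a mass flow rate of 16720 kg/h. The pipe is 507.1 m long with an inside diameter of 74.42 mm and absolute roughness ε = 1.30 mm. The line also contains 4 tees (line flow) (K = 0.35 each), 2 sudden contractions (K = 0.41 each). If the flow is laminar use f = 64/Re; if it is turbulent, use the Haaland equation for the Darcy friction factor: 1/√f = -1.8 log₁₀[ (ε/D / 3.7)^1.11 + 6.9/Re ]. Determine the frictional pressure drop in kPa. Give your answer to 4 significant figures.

ΔP ≈ 380.1 kPa

ṁ = 16720 kg/h = 16720/3600 = 4.644 kg/s.
A = πD²/4 = π(0.07442)²/4 = 0.00435 m²; mean velocity V = ṁ/(ρA) = 4.644/(917.8 · 0.00435) = 1.163 m/s.
Reynolds number Re = ρVD/μ = 917.8 · 1.163 · 0.07442 / 0.111 = 715.2.
Re < 2300 → laminar flow, so f = 64/Re = 64/715.2 = 0.08948 (the turbulent correlation is not needed).
Total minor-loss coefficient ΣK = 4·0.35 + 2·0.41 = 2.22.
ΔP = [f·L/D + ΣK]·(ρV²/2) = [0.08948·507.1/0.07442 + 2.22]·(917.8·1.163²/2) = [609.7 + 2.22]·621.1 = 3.801e+05 Pa.
ΔP = 3.801e+05 Pa = 380.1 kPa.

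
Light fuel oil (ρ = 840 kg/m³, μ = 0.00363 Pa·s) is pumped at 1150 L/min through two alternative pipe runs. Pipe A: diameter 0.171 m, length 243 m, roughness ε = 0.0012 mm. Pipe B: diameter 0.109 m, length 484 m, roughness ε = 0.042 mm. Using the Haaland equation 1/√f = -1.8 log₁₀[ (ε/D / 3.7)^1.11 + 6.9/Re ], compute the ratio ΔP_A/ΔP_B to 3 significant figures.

ΔP_A/ΔP_B ≈ 0.0554

Pipe A: V = Q/A = 0.01917/0.02297 = 0.8346 m/s; Re = 3.302e+04; ε/D = 7.02e-06; Haaland → f = 0.0228; ΔP_A = f(L/D)(ρV²/2) = 9479 Pa.
Pipe B: V = Q/A = 0.01917/0.009331 = 2.054 m/s; Re = 5.181e+04; ε/D = 0.000385; Haaland → f = 0.02175; ΔP_B = f(L/D)(ρV²/2) = 1.712e+05 Pa.
ΔP_A/ΔP_B = 9479/1.712e+05 = 0.0554.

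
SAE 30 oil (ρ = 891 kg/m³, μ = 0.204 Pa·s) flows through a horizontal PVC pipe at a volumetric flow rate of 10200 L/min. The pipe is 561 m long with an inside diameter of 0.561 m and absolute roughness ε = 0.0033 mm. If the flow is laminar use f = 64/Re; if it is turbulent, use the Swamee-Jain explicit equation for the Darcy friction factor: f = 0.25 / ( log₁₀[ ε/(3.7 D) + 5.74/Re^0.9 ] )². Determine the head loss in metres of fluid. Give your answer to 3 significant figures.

h_f ≈ 0.916 m

Q = 10200 L/min = 10200/60000 = 0.17 m³/s.
Cross-sectional area A = πD²/4 = π(0.561)²/4 = 0.2472 m²; mean velocity V = Q/A = 0.17/0.2472 = 0.6878 m/s.
Reynolds number Re = ρVD/μ = 891 · 0.6878 · 0.561 / 0.204 = 1685.
Re < 2300 → laminar flow, so f = 64/Re = 64/1685 = 0.03798 (the turbulent correlation is not needed).
Darcy-Weisbach: ΔP = f(L/D)(ρV²/2) = 0.03798·(561/0.561)·(891·0.6878²/2) = 0.03798·1000·210.7 = 8003 Pa.
Head loss h_f = ΔP/(ρg) = 8003/(891·9.81) = 0.916 m.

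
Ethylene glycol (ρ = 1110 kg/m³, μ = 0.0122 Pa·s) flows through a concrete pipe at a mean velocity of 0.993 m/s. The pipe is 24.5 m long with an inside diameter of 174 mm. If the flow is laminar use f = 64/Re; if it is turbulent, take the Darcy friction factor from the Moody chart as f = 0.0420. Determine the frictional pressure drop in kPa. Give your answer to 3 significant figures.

ΔP ≈ 3.24 kPa

Reynolds number Re = ρVD/μ = 1110 · 0.993 · 0.174 / 0.0122 = 1.572e+04.
Re > 4000 → turbulent; use the Moody-chart value f = 0.0420.
Darcy-Weisbach: ΔP = f(L/D)(ρV²/2) = 0.042·(24.5/0.174)·(1110·0.993²/2) = 0.042·140.8·547.3 = 3236 Pa.
ΔP = 3236 Pa = 3.24 kPa.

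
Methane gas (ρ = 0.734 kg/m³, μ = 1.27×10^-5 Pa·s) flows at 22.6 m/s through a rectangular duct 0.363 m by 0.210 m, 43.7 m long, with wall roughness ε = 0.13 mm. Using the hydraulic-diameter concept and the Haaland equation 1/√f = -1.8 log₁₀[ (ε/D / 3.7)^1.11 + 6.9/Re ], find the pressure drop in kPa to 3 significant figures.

Hydraulic diameter D_h = 4A/P = 4·(0.363·0.21)/(2·(0.363+0.21)) = 0.3049/1.146 = 0.2661 m.
Re = ρVD_h/μ = 0.734·22.6·0.2661/1.27e-05 = 3.475e+05.
ε/D_h = 0.00013/0.2661 = 0.000489; Haaland gives 1/√f = -1.8 log₁₀[4.94e-05+1.99e-05] = 7.487, so f = 0.01784.
ΔP = f(L/D_h)(ρV²/2) = 0.01784·43.7/0.2661·187.4 = 549.2 Pa.
ΔP = 0.549 kPa.

ΔP ≈ 0.549 kPa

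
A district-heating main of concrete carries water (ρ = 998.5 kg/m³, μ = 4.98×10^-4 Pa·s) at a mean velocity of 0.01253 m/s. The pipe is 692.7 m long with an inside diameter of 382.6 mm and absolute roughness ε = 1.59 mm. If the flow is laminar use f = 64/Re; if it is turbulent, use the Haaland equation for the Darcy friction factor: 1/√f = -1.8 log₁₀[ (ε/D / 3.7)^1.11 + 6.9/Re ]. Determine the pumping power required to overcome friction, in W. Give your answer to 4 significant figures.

Reynolds number Re = ρVD/μ = 998.5 · 0.01253 · 0.3826 / 0.000498 = 9612.
Re > 4000 → turbulent. Relative roughness ε/D = 0.00159/0.3826 = 0.00416. Haaland: 1/√f = -1.8 log₁₀[(0.00416/3.7)^1.11 + 6.9/9612] = -1.8 log₁₀[0.000532 + 0.000718] = 5.226, so f = 0.03662.
Darcy-Weisbach: ΔP = f(L/D)(ρV²/2) = 0.03662·(692.7/0.3826)·(998.5·0.01253²/2) = 0.03662·1811·0.07838 = 5.197 Pa.
Q = V·A = 0.01253·0.115 = 0.001441 m³/s.
Pumping power P = QΔP = 0.001441·5.197 = 0.0074865 W = 0.007487 W.

P ≈ 0.007487 W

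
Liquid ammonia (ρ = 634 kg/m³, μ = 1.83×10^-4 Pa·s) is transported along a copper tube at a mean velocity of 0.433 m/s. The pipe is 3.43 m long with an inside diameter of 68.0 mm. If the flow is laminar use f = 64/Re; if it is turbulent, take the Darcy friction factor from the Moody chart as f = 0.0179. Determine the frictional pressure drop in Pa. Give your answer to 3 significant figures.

Reynolds number Re = ρVD/μ = 634 · 0.433 · 0.068 / 0.000183 = 1.02e+05.
Re > 4000 → turbulent; use the Moody-chart value f = 0.0179.
Darcy-Weisbach: ΔP = f(L/D)(ρV²/2) = 0.0179·(3.43/0.068)·(634·0.433²/2) = 0.0179·50.44·59.43 = 53.66 Pa.

ΔP ≈ 53.7 Pa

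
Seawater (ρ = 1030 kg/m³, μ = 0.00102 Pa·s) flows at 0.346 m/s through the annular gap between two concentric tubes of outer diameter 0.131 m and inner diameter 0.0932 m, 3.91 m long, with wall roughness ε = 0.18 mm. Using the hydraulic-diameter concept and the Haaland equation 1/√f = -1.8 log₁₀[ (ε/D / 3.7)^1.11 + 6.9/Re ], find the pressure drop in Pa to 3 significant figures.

Hydraulic diameter D_h = 4A/P = D_o - D_i = 0.131 - 0.0932 = 0.0378 m.
Re = ρVD_h/μ = 1030·0.346·0.0378/0.00102 = 1.321e+04.
ε/D_h = 0.00018/0.0378 = 0.00476; Haaland gives 1/√f = -1.8 log₁₀[0.000619+0.000522] = 5.297, so f = 0.03565.
ΔP = f(L/D_h)(ρV²/2) = 0.03565·3.91/0.0378·61.65 = 227.3 Pa.

ΔP ≈ 227 Pa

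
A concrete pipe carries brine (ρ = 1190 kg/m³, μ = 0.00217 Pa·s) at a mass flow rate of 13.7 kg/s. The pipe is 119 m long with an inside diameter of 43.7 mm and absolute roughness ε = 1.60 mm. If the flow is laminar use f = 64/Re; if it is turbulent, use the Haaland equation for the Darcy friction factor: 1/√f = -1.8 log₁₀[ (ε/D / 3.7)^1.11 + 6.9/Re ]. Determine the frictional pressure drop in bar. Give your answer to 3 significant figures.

ΔP ≈ 59.7 bar

A = πD²/4 = π(0.0437)²/4 = 0.0015 m²; mean velocity V = ṁ/(ρA) = 13.7/(1190 · 0.0015) = 7.676 m/s.
Reynolds number Re = ρVD/μ = 1190 · 7.676 · 0.0437 / 0.00217 = 1.839e+05.
Re > 4000 → turbulent. Relative roughness ε/D = 0.0016/0.0437 = 0.0366. Haaland: 1/√f = -1.8 log₁₀[(0.0366/3.7)^1.11 + 6.9/1.839e+05] = -1.8 log₁₀[0.00596 + 3.75e-05] = 4, so f = 0.06249.
Darcy-Weisbach: ΔP = f(L/D)(ρV²/2) = 0.06249·(119/0.0437)·(1190·7.676²/2) = 0.06249·2723·3.506e+04 = 5.966e+06 Pa.
ΔP = 5.966e+06 Pa = 59.7 bar.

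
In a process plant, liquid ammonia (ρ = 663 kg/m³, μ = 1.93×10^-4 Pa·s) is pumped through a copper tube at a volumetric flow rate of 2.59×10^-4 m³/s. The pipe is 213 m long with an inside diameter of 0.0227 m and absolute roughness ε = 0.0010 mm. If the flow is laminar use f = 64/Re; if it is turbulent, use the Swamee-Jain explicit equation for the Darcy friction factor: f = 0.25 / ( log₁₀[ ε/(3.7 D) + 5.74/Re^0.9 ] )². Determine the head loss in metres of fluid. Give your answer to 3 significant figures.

h_f ≈ 4.10 m

Cross-sectional area A = πD²/4 = π(0.0227)²/4 = 0.0004047 m²; mean velocity V = Q/A = 0.000259/0.0004047 = 0.64 m/s.
Reynolds number Re = ρVD/μ = 663 · 0.64 · 0.0227 / 0.000193 = 4.99e+04.
Re > 4000 → turbulent. Relative roughness ε/D = 1e-06/0.0227 = 4.41e-05. Swamee-Jain: f = 0.25/(log₁₀[4.41e-05/3.7 + 5.74/4.99e+04^0.9])² = 0.25/(log₁₀[1.19e-05 + 0.000339])² = 0.25/(-3.454)² = 0.02095.
Darcy-Weisbach: ΔP = f(L/D)(ρV²/2) = 0.02095·(213/0.0227)·(663·0.64²/2) = 0.02095·9383·135.8 = 2.669e+04 Pa.
Head loss h_f = ΔP/(ρg) = 2.669e+04/(663·9.81) = 4.10 m.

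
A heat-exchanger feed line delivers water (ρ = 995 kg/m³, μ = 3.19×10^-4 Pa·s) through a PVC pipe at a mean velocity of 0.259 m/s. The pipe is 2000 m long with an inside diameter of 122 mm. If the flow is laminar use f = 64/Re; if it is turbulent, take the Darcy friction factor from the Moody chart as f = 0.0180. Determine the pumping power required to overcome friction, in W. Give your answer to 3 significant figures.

Reynolds number Re = ρVD/μ = 995 · 0.259 · 0.122 / 0.000319 = 9.856e+04.
Re > 4000 → turbulent; use the Moody-chart value f = 0.0180.
Darcy-Weisbach: ΔP = f(L/D)(ρV²/2) = 0.018·(2000/0.122)·(995·0.259²/2) = 0.018·1.639e+04·33.37 = 9848 Pa.
Q = V·A = 0.259·0.01169 = 0.003028 m³/s.
Pumping power P = QΔP = 0.003028·9848 = 29.82 W = 29.8 W.

P ≈ 29.8 W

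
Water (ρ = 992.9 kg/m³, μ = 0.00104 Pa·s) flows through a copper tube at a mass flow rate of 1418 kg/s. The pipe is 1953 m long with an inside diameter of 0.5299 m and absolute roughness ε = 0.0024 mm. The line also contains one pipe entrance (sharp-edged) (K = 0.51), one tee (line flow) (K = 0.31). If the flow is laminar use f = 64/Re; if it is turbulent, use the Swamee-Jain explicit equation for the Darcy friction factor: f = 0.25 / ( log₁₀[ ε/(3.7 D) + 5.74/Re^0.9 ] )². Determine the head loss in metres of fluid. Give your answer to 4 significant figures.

A = πD²/4 = π(0.5299)²/4 = 0.2205 m²; mean velocity V = ṁ/(ρA) = 1418/(992.9 · 0.2205) = 6.476 m/s.
Reynolds number Re = ρVD/μ = 992.9 · 6.476 · 0.5299 / 0.00104 = 3.276e+06.
Re > 4000 → turbulent. Relative roughness ε/D = 2.4e-06/0.5299 = 4.53e-06. Swamee-Jain: f = 0.25/(log₁₀[4.53e-06/3.7 + 5.74/3.276e+06^0.9])² = 0.25/(log₁₀[1.22e-06 + 7.85e-06])² = 0.25/(-5.042)² = 0.009834.
Total minor-loss coefficient ΣK = 1·0.51 + 1·0.31 = 0.82.
ΔP = [f·L/D + ΣK]·(ρV²/2) = [0.009834·1953/0.5299 + 0.82]·(992.9·6.476²/2) = [36.24 + 0.82]·2.082e+04 = 7.716e+05 Pa.
Head loss h_f = ΔP/(ρg) = 7.716e+05/(992.9·9.81) = 79.22 m.

h_f ≈ 79.22 m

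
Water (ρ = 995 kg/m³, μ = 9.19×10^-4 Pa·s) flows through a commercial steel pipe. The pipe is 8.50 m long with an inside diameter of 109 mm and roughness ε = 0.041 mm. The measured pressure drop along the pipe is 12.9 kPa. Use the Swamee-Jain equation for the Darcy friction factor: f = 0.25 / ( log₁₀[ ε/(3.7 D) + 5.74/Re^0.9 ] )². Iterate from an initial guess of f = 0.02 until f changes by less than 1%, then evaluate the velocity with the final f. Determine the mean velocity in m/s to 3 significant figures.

Rearranging Darcy-Weisbach: V = √(2·ΔP·D/(f·L·ρ)). With ε/D = 4.1e-05/0.109 = 0.000376, iterate starting from f = 0.02:
  f = 0.02 → V = √(2·1.29e+04·0.109/(0.02·8.5·995)) = 4.077 m/s; Re = ρVD/μ = 4.812e+05; f → 0.01699
  f = 0.01699 → V = 4.424 m/s; Re = 5.221e+05; f → 0.0169
Converged (Δf/f < 1%). With the final f = 0.0169: V = √(2·1.29e+04·0.109/(0.0169·8.5·995)) = 4.435 m/s.

V ≈ 4.44 m/s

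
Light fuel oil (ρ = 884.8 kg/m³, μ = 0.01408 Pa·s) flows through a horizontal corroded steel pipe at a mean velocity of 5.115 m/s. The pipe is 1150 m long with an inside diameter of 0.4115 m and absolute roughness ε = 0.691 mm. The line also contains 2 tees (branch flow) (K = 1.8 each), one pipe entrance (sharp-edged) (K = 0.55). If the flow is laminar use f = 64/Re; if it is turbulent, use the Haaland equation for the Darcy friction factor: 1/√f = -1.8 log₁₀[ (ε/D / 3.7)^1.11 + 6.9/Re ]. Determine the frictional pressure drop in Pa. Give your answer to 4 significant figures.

Reynolds number Re = ρVD/μ = 884.8 · 5.115 · 0.4115 / 0.0141 = 1.323e+05.
Re > 4000 → turbulent. Relative roughness ε/D = 0.000691/0.4115 = 0.00168. Haaland: 1/√f = -1.8 log₁₀[(0.00168/3.7)^1.11 + 6.9/1.323e+05] = -1.8 log₁₀[0.000195 + 5.22e-05] = 6.494, so f = 0.02371.
Total minor-loss coefficient ΣK = 2·1.8 + 1·0.55 = 4.15.
ΔP = [f·L/D + ΣK]·(ρV²/2) = [0.02371·1150/0.4115 + 4.15]·(884.8·5.115²/2) = [66.27 + 4.15]·1.157e+04 = 8.151e+05 Pa.

ΔP ≈ 815100 Pa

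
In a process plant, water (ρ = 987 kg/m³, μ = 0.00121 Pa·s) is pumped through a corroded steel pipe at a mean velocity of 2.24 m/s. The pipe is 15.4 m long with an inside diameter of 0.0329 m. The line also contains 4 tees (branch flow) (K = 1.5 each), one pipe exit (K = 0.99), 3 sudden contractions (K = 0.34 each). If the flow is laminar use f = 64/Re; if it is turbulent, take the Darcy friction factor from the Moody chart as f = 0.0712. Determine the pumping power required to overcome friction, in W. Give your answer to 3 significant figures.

P ≈ 195 W

Reynolds number Re = ρVD/μ = 987 · 2.24 · 0.0329 / 0.00121 = 6.011e+04.
Re > 4000 → turbulent; use the Moody-chart value f = 0.0712.
Total minor-loss coefficient ΣK = 4·1.5 + 1·0.99 + 3·0.34 = 8.01.
ΔP = [f·L/D + ΣK]·(ρV²/2) = [0.0712·15.4/0.0329 + 8.01]·(987·2.24²/2) = [33.33 + 8.01]·2476 = 1.024e+05 Pa.
Q = V·A = 2.24·0.0008501 = 0.001904 m³/s.
Pumping power P = QΔP = 0.001904·1.024e+05 = 194.9 W = 195 W.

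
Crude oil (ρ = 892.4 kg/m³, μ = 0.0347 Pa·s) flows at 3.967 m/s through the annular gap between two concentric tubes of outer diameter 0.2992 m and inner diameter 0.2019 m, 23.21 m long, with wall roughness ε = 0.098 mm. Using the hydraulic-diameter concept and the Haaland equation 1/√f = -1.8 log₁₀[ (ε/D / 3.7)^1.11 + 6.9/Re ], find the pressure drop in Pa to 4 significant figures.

ΔP ≈ 54010 Pa

Hydraulic diameter D_h = 4A/P = D_o - D_i = 0.2992 - 0.2019 = 0.0973 m.
Re = ρVD_h/μ = 892.4·3.967·0.0973/0.0347 = 9927.
ε/D_h = 9.8e-05/0.0973 = 0.00101; Haaland gives 1/√f = -1.8 log₁₀[0.00011+0.000695] = 5.569, so f = 0.03224.
ΔP = f(L/D_h)(ρV²/2) = 0.03224·23.21/0.0973·7022 = 5.401e+04 Pa.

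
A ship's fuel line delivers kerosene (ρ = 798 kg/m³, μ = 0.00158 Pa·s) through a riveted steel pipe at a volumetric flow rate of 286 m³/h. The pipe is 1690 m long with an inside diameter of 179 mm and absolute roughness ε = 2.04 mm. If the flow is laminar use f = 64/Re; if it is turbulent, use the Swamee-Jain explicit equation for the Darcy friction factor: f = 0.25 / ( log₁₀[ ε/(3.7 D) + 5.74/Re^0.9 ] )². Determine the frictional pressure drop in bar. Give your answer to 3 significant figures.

Q = 286 m³/h = 286/3600 = 0.07944 m³/s.
Cross-sectional area A = πD²/4 = π(0.179)²/4 = 0.02516 m²; mean velocity V = Q/A = 0.07944/0.02516 = 3.157 m/s.
Reynolds number Re = ρVD/μ = 798 · 3.157 · 0.179 / 0.00158 = 2.854e+05.
Re > 4000 → turbulent. Relative roughness ε/D = 0.00204/0.179 = 0.0114. Swamee-Jain: f = 0.25/(log₁₀[0.0114/3.7 + 5.74/2.854e+05^0.9])² = 0.25/(log₁₀[0.00308 + 7.06e-05])² = 0.25/(-2.502)² = 0.03995.
Darcy-Weisbach: ΔP = f(L/D)(ρV²/2) = 0.03995·(1690/0.179)·(798·3.157²/2) = 0.03995·9441·3977 = 1.5e+06 Pa.
ΔP = 1.5e+06 Pa = 15.0 bar.

ΔP ≈ 15.0 bar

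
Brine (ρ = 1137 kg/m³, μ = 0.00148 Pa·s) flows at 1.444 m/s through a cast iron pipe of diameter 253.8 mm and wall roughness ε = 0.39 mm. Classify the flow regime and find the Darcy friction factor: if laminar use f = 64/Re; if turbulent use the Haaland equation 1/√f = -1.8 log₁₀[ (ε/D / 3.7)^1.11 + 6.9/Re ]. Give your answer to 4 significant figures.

Re = ρVD/μ = 1137·1.444·0.2538/0.00148 = 2.816e+05.
Re > 4000 → turbulent. ε/D = 0.00039/0.2538 = 0.00154; Haaland: 1/√f = -1.8 log₁₀[0.000176 + 2.45e-05] = 6.655, so f = 0.02258.

f ≈ 0.02258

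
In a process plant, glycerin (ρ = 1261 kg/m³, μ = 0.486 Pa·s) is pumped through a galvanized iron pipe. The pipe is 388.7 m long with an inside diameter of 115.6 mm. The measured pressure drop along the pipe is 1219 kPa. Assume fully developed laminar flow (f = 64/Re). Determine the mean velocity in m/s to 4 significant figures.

For laminar flow, f = 64/Re with Re = ρVD/μ, so Darcy-Weisbach reduces to ΔP = 32μLV/D². Solving for V: V = ΔP·D²/(32μL) = 1.219e+06·(0.1156)²/(32·0.486·388.7) = 2.695 m/s.
Check: Re = ρVD/μ = 1261·2.695·0.1156/0.486 = 808.3 < 2300, so the laminar assumption holds.

V ≈ 2.695 m/s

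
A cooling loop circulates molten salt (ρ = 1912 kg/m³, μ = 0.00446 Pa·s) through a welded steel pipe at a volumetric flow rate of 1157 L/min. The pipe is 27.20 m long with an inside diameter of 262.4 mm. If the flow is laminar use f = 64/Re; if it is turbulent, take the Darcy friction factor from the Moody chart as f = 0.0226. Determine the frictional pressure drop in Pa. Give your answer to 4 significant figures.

Q = 1157 L/min = 1157/60000 = 0.01928 m³/s.
Cross-sectional area A = πD²/4 = π(0.2624)²/4 = 0.05408 m²; mean velocity V = Q/A = 0.01928/0.05408 = 0.3566 m/s.
Reynolds number Re = ρVD/μ = 1912 · 0.3566 · 0.2624 / 0.00446 = 4.011e+04.
Re > 4000 → turbulent; use the Moody-chart value f = 0.0226.
Darcy-Weisbach: ΔP = f(L/D)(ρV²/2) = 0.0226·(27.2/0.2624)·(1912·0.3566²/2) = 0.0226·103.7·121.6 = 284.8 Pa.

ΔP ≈ 284.8 Pa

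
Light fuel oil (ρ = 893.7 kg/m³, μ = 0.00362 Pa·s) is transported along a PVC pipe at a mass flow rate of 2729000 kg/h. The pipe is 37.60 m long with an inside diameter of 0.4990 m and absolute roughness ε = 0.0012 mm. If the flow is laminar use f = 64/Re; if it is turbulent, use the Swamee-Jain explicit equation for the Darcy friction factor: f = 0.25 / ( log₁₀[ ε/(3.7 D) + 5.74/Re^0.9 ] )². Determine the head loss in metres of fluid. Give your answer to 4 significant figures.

ṁ = 2729000 kg/h = 2729000/3600 = 758.1 kg/s.
A = πD²/4 = π(0.499)²/4 = 0.1956 m²; mean velocity V = ṁ/(ρA) = 758.1/(893.7 · 0.1956) = 4.337 m/s.
Reynolds number Re = ρVD/μ = 893.7 · 4.337 · 0.499 / 0.00362 = 5.343e+05.
Re > 4000 → turbulent. Relative roughness ε/D = 1.2e-06/0.499 = 2.4e-06. Swamee-Jain: f = 0.25/(log₁₀[2.4e-06/3.7 + 5.74/5.343e+05^0.9])² = 0.25/(log₁₀[6.5e-07 + 4.02e-05])² = 0.25/(-4.389)² = 0.01298.
Darcy-Weisbach: ΔP = f(L/D)(ρV²/2) = 0.01298·(37.6/0.499)·(893.7·4.337²/2) = 0.01298·75.35·8406 = 8220 Pa.
Head loss h_f = ΔP/(ρg) = 8220/(893.7·9.81) = 0.9376 m.

h_f ≈ 0.9376 m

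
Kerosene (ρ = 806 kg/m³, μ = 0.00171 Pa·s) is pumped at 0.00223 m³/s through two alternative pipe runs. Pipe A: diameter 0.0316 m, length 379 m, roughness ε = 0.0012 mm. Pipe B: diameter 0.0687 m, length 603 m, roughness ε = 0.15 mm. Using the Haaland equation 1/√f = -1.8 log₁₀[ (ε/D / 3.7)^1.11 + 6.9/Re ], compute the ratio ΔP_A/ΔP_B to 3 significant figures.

ΔP_A/ΔP_B ≈ 22.0

Pipe A: V = Q/A = 0.00223/0.0007843 = 2.843 m/s; Re = 4.235e+04; ε/D = 3.8e-05; Haaland → f = 0.0216; ΔP_A = f(L/D)(ρV²/2) = 8.44e+05 Pa.
Pipe B: V = Q/A = 0.00223/0.003707 = 0.6016 m/s; Re = 1.948e+04; ε/D = 0.00218; Haaland → f = 0.02993; ΔP_B = f(L/D)(ρV²/2) = 3.831e+04 Pa.
ΔP_A/ΔP_B = 8.44e+05/3.831e+04 = 22.0.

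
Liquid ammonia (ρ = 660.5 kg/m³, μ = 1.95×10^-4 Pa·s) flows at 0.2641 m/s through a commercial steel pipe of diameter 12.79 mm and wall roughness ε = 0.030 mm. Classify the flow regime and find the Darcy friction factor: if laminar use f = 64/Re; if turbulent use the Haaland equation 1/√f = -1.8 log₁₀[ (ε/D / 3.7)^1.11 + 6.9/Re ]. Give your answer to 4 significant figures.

Re = ρVD/μ = 660.5·0.2641·0.01279/0.000195 = 1.144e+04.
Re > 4000 → turbulent. ε/D = 3e-05/0.01279 = 0.00235; Haaland: 1/√f = -1.8 log₁₀[0.000282 + 0.000603] = 5.495, so f = 0.03311.

f ≈ 0.03311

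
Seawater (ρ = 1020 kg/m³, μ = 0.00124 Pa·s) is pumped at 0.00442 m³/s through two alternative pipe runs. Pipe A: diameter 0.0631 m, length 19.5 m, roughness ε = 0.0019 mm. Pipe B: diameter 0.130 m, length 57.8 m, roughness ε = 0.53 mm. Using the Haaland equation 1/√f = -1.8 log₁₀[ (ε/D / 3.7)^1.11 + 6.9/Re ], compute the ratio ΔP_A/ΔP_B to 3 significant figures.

Pipe A: V = Q/A = 0.00442/0.003127 = 1.413 m/s; Re = 7.336e+04; ε/D = 3.01e-05; Haaland → f = 0.01913; ΔP_A = f(L/D)(ρV²/2) = 6024 Pa.
Pipe B: V = Q/A = 0.00442/0.01327 = 0.333 m/s; Re = 3.561e+04; ε/D = 0.00408; Haaland → f = 0.03119; ΔP_B = f(L/D)(ρV²/2) = 784.2 Pa.
ΔP_A/ΔP_B = 6024/784.2 = 7.68.

ΔP_A/ΔP_B ≈ 7.68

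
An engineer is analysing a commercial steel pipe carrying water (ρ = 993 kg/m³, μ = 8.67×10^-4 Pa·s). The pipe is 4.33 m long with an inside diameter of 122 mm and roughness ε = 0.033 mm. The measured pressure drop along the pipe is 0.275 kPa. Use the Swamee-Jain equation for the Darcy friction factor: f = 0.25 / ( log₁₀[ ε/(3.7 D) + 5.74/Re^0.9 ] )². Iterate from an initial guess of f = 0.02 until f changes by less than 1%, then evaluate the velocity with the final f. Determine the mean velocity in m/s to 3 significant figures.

Rearranging Darcy-Weisbach: V = √(2·ΔP·D/(f·L·ρ)). With ε/D = 3.3e-05/0.122 = 0.00027, iterate starting from f = 0.02:
  f = 0.02 → V = √(2·275·0.122/(0.02·4.33·993)) = 0.8833 m/s; Re = ρVD/μ = 1.234e+05; f → 0.01875
  f = 0.01875 → V = 0.9122 m/s; Re = 1.275e+05; f → 0.01867
Converged (Δf/f < 1%). With the final f = 0.01867: V = √(2·275·0.122/(0.01867·4.33·993)) = 0.9143 m/s.

V ≈ 0.914 m/s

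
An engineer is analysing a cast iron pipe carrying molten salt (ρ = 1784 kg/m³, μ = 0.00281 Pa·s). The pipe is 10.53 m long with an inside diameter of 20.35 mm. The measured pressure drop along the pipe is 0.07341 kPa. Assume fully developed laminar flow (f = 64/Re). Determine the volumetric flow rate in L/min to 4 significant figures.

For laminar flow, f = 64/Re with Re = ρVD/μ, so Darcy-Weisbach reduces to ΔP = 32μLV/D². Solving for V: V = ΔP·D²/(32μL) = 73.41·(0.02035)²/(32·0.00281·10.53) = 0.03211 m/s.
Check: Re = ρVD/μ = 1784·0.03211·0.02035/0.00281 = 414.8 < 2300, so the laminar assumption holds.
Q = V·A = 0.03211·(π/4·0.02035²) = 1.044e-05 m³/s = 0.6266 L/min.

Q ≈ 0.6266 L/min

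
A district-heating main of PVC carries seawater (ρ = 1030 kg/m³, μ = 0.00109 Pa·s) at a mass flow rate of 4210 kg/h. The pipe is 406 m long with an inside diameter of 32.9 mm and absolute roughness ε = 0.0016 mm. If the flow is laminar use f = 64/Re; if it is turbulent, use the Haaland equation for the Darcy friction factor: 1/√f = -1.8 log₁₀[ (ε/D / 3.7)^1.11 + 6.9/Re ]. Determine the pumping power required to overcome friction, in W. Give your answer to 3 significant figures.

ṁ = 4210 kg/h = 4210/3600 = 1.169 kg/s.
A = πD²/4 = π(0.0329)²/4 = 0.0008501 m²; mean velocity V = ṁ/(ρA) = 1.169/(1030 · 0.0008501) = 1.336 m/s.
Reynolds number Re = ρVD/μ = 1030 · 1.336 · 0.0329 / 0.00109 = 4.152e+04.
Re > 4000 → turbulent. Relative roughness ε/D = 1.6e-06/0.0329 = 4.86e-05. Haaland: 1/√f = -1.8 log₁₀[(4.86e-05/3.7)^1.11 + 6.9/4.152e+04] = -1.8 log₁₀[3.82e-06 + 0.000166] = 6.785, so f = 0.02172.
Darcy-Weisbach: ΔP = f(L/D)(ρV²/2) = 0.02172·(406/0.0329)·(1030·1.336²/2) = 0.02172·1.234e+04·918.6 = 2.462e+05 Pa.
Q = ṁ/ρ = 1.169/1030 = 0.001135 m³/s.
Pumping power P = QΔP = 0.001135·2.462e+05 = 279.6 W = 280 W.

P ≈ 280 W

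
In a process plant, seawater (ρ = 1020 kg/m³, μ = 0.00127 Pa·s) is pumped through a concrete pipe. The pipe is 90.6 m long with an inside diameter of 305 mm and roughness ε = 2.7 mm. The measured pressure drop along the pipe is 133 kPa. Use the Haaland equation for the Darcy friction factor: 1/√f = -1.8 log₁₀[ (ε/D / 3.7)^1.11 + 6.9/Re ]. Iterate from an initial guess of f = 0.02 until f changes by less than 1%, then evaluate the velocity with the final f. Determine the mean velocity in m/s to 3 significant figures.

V ≈ 4.90 m/s

Rearranging Darcy-Weisbach: V = √(2·ΔP·D/(f·L·ρ)). With ε/D = 0.0027/0.305 = 0.00885, iterate starting from f = 0.02:
  f = 0.02 → V = √(2·1.33e+05·0.305/(0.02·90.6·1020)) = 6.625 m/s; Re = ρVD/μ = 1.623e+06; f → 0.0365
  f = 0.0365 → V = 4.904 m/s; Re = 1.201e+06; f → 0.03651
Converged (Δf/f < 1%). With the final f = 0.03651: V = √(2·1.33e+05·0.305/(0.03651·90.6·1020)) = 4.904 m/s.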